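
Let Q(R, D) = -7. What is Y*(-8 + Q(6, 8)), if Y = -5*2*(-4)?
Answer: -600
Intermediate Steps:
Y = 40 (Y = -10*(-4) = 40)
Y*(-8 + Q(6, 8)) = 40*(-8 - 7) = 40*(-15) = -600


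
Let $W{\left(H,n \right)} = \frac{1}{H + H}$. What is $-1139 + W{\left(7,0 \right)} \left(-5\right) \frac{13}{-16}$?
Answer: $- \frac{255071}{224} \approx -1138.7$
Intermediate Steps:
$W{\left(H,n \right)} = \frac{1}{2 H}$
$-1139 + W{\left(7,0 \right)} \left(-5\right) \frac{13}{-16} = -1139 + \frac{1}{2 \cdot 7} \left(-5\right) \frac{13}{-16} = -1139 + \frac{1}{2} \cdot \frac{1}{7} \left(-5\right) 13 \left(- \frac{1}{16}\right) = -1139 + \frac{1}{14} \left(-5\right) \left(- \frac{13}{16}\right) = -1139 - - \frac{65}{224} = -1139 + \frac{65}{224} = - \frac{255071}{224}$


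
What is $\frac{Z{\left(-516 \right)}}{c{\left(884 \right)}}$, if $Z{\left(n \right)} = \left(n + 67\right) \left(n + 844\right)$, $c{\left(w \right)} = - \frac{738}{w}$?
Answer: $\frac{1587664}{9} \approx 1.7641 \cdot 10^{5}$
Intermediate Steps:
$Z{\left(n \right)} = \left(67 + n\right) \left(844 + n\right)$
$\frac{Z{\left(-516 \right)}}{c{\left(884 \right)}} = \frac{56548 + \left(-516\right)^{2} + 911 \left(-516\right)}{\left(-738\right) \frac{1}{884}} = \frac{56548 + 266256 - 470076}{\left(-738\right) \frac{1}{884}} = - \frac{147272}{- \frac{369}{442}} = \left(-147272\right) \left(- \frac{442}{369}\right) = \frac{1587664}{9}$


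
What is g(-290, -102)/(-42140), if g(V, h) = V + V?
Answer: 29/2107 ≈ 0.013764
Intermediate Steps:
g(V, h) = 2*V
g(-290, -102)/(-42140) = (2*(-290))/(-42140) = -580*(-1/42140) = 29/2107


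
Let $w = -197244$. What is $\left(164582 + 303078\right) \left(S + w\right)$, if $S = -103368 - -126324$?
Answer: $-81507526080$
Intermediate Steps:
$S = 22956$ ($S = -103368 + 126324 = 22956$)
$\left(164582 + 303078\right) \left(S + w\right) = \left(164582 + 303078\right) \left(22956 - 197244\right) = 467660 \left(-174288\right) = -81507526080$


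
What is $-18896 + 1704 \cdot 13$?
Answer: $3256$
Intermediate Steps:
$-18896 + 1704 \cdot 13 = -18896 + 22152 = 3256$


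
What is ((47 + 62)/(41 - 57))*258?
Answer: -14061/8 ≈ -1757.6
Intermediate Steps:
((47 + 62)/(41 - 57))*258 = (109/(-16))*258 = (109*(-1/16))*258 = -109/16*258 = -14061/8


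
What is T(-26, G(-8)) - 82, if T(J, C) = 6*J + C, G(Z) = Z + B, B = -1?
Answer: -247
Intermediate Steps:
G(Z) = -1 + Z (G(Z) = Z - 1 = -1 + Z)
T(J, C) = C + 6*J
T(-26, G(-8)) - 82 = ((-1 - 8) + 6*(-26)) - 82 = (-9 - 156) - 82 = -165 - 82 = -247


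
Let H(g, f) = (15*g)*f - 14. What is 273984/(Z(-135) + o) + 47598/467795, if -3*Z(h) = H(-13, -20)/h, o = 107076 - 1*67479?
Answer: 52671683696658/7503745690445 ≈ 7.0194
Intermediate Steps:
H(g, f) = -14 + 15*f*g (H(g, f) = 15*f*g - 14 = -14 + 15*f*g)
o = 39597 (o = 107076 - 67479 = 39597)
Z(h) = -3886/(3*h) (Z(h) = -(-14 + 15*(-20)*(-13))/(3*h) = -(-14 + 3900)/(3*h) = -3886/(3*h))
273984/(Z(-135) + o) + 47598/467795 = 273984/(-3886/3/(-135) + 39597) + 47598/467795 = 273984/(-3886/3*(-1/135) + 39597) + 47598*(1/467795) = 273984/(3886/405 + 39597) + 47598/467795 = 273984/(16040671/405) + 47598/467795 = 273984*(405/16040671) + 47598/467795 = 110963520/16040671 + 47598/467795 = 52671683696658/7503745690445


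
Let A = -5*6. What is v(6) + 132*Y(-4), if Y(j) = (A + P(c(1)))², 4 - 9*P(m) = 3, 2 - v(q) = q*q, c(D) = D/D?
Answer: 3182966/27 ≈ 1.1789e+5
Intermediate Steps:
c(D) = 1
v(q) = 2 - q² (v(q) = 2 - q*q = 2 - q²)
A = -30
P(m) = ⅑ (P(m) = 4/9 - ⅑*3 = 4/9 - ⅓ = ⅑)
Y(j) = 72361/81 (Y(j) = (-30 + ⅑)² = (-269/9)² = 72361/81)
v(6) + 132*Y(-4) = (2 - 1*6²) + 132*(72361/81) = (2 - 1*36) + 3183884/27 = (2 - 36) + 3183884/27 = -34 + 3183884/27 = 3182966/27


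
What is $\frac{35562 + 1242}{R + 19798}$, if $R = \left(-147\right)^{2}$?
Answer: $\frac{36804}{41407} \approx 0.88883$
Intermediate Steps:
$R = 21609$
$\frac{35562 + 1242}{R + 19798} = \frac{35562 + 1242}{21609 + 19798} = \frac{36804}{41407}$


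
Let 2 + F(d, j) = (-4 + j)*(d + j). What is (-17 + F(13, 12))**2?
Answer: 32761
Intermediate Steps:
F(d, j) = -2 + (-4 + j)*(d + j)
(-17 + F(13, 12))**2 = (-17 + (-2 + 12**2 - 4*13 - 4*12 + 13*12))**2 = (-17 + (-2 + 144 - 52 - 48 + 156))**2 = (-17 + 198)**2 = 181**2 = 32761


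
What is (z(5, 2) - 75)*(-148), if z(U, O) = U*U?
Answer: 7400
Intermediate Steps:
z(U, O) = U**2
(z(5, 2) - 75)*(-148) = (5**2 - 75)*(-148) = (25 - 75)*(-148) = -50*(-148) = 7400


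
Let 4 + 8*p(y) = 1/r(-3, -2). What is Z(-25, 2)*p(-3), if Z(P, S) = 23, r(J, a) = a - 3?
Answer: -483/40 ≈ -12.075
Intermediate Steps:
r(J, a) = -3 + a
p(y) = -21/40 (p(y) = -½ + 1/(8*(-3 - 2)) = -½ + (⅛)/(-5) = -½ + (⅛)*(-⅕) = -½ - 1/40 = -21/40)
Z(-25, 2)*p(-3) = 23*(-21/40) = -483/40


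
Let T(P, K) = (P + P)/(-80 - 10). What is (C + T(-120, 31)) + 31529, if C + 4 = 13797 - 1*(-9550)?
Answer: 164624/3 ≈ 54875.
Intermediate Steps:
T(P, K) = -P/45 (T(P, K) = (2*P)/(-90) = (2*P)*(-1/90) = -P/45)
C = 23343 (C = -4 + (13797 - 1*(-9550)) = -4 + (13797 + 9550) = -4 + 23347 = 23343)
(C + T(-120, 31)) + 31529 = (23343 - 1/45*(-120)) + 31529 = (23343 + 8/3) + 31529 = 70037/3 + 31529 = 164624/3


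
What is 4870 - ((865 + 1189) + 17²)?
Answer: 2527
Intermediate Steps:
4870 - ((865 + 1189) + 17²) = 4870 - (2054 + 289) = 4870 - 1*2343 = 4870 - 2343 = 2527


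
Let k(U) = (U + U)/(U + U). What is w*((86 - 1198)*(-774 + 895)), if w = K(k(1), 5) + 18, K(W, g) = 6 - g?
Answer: -2556488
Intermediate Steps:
k(U) = 1 (k(U) = (2*U)/((2*U)) = (2*U)*(1/(2*U)) = 1)
w = 19 (w = (6 - 1*5) + 18 = (6 - 5) + 18 = 1 + 18 = 19)
w*((86 - 1198)*(-774 + 895)) = 19*((86 - 1198)*(-774 + 895)) = 19*(-1112*121) = 19*(-134552) = -2556488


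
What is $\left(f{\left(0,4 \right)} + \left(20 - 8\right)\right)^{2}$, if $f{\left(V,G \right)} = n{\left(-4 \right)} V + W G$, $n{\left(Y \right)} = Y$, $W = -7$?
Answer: $256$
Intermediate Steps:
$f{\left(V,G \right)} = - 7 G - 4 V$ ($f{\left(V,G \right)} = - 4 V - 7 G = - 7 G - 4 V$)
$\left(f{\left(0,4 \right)} + \left(20 - 8\right)\right)^{2} = \left(\left(\left(-7\right) 4 - 0\right) + \left(20 - 8\right)\right)^{2} = \left(\left(-28 + 0\right) + 12\right)^{2} = \left(-28 + 12\right)^{2} = \left(-16\right)^{2} = 256$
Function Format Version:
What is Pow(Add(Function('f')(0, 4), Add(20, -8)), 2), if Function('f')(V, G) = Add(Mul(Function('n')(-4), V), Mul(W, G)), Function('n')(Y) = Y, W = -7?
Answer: 256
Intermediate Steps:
Function('f')(V, G) = Add(Mul(-7, G), Mul(-4, V)) (Function('f')(V, G) = Add(Mul(-4, V), Mul(-7, G)) = Add(Mul(-7, G), Mul(-4, V)))
Pow(Add(Function('f')(0, 4), Add(20, -8)), 2) = Pow(Add(Add(Mul(-7, 4), Mul(-4, 0)), Add(20, -8)), 2) = Pow(Add(Add(-28, 0), 12), 2) = Pow(Add(-28, 12), 2) = Pow(-16, 2) = 256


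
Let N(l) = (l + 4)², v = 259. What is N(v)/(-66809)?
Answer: -69169/66809 ≈ -1.0353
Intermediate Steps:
N(l) = (4 + l)²
N(v)/(-66809) = (4 + 259)²/(-66809) = 263²*(-1/66809) = 69169*(-1/66809) = -69169/66809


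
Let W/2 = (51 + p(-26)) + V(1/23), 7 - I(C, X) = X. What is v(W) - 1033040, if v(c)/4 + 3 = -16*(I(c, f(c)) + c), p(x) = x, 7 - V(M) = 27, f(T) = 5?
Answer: -1033820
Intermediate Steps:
I(C, X) = 7 - X
V(M) = -20 (V(M) = 7 - 1*27 = 7 - 27 = -20)
W = 10 (W = 2*((51 - 26) - 20) = 2*(25 - 20) = 2*5 = 10)
v(c) = -140 - 64*c (v(c) = -12 + 4*(-16*((7 - 1*5) + c)) = -12 + 4*(-16*((7 - 5) + c)) = -12 + 4*(-16*(2 + c)) = -12 + 4*(-32 - 16*c) = -12 + (-128 - 64*c) = -140 - 64*c)
v(W) - 1033040 = (-140 - 64*10) - 1033040 = (-140 - 640) - 1033040 = -780 - 1033040 = -1033820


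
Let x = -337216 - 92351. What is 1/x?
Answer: -1/429567 ≈ -2.3279e-6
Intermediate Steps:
x = -429567
1/x = 1/(-429567) = -1/429567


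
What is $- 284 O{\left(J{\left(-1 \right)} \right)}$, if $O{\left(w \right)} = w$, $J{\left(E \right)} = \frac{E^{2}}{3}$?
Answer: $- \frac{284}{3} \approx -94.667$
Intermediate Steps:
$J{\left(E \right)} = \frac{E^{2}}{3}$
$- 284 O{\left(J{\left(-1 \right)} \right)} = - 284 \frac{\left(-1\right)^{2}}{3} = - 284 \cdot \frac{1}{3} \cdot 1 = \left(-284\right) \frac{1}{3} = - \frac{284}{3}$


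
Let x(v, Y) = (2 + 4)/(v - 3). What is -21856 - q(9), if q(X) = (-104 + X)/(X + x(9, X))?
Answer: -43693/2 ≈ -21847.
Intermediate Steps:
x(v, Y) = 6/(-3 + v)
q(X) = (-104 + X)/(1 + X) (q(X) = (-104 + X)/(X + 6/(-3 + 9)) = (-104 + X)/(X + 6/6) = (-104 + X)/(X + 6*(1/6)) = (-104 + X)/(X + 1) = (-104 + X)/(1 + X))
-21856 - q(9) = -21856 - (-104 + 9)/(1 + 9) = -21856 - (-95)/10 = -21856 - 1*(-19/2) = -21856 + 19/2 = -43693/2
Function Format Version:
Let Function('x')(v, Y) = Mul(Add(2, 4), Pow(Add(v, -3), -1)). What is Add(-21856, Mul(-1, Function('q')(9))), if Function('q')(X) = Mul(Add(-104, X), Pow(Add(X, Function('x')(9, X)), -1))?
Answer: Rational(-43693, 2) ≈ -21847.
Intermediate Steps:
Function('x')(v, Y) = Mul(6, Pow(Add(-3, v), -1))
Function('q')(X) = Mul(Pow(Add(1, X), -1), Add(-104, X)) (Function('q')(X) = Mul(Add(-104, X), Pow(Add(X, Mul(6, Pow(Add(-3, 9), -1))), -1)) = Mul(Add(-104, X), Pow(Add(X, Mul(6, Pow(6, -1))), -1)) = Mul(Add(-104, X), Pow(Add(X, Mul(6, Rational(1, 6))), -1)) = Mul(Add(-104, X), Pow(Add(X, 1), -1)) = Mul(Add(-104, X), Pow(Add(1, X), -1)) = Mul(Pow(Add(1, X), -1), Add(-104, X)))
Add(-21856, Mul(-1, Function('q')(9))) = Add(-21856, Mul(-1, Mul(Pow(Add(1, 9), -1), Add(-104, 9)))) = Add(-21856, Mul(-1, Mul(Pow(10, -1), -95))) = Add(-21856, Mul(-1, Mul(Rational(1, 10), -95))) = Add(-21856, Mul(-1, Rational(-19, 2))) = Add(-21856, Rational(19, 2)) = Rational(-43693, 2)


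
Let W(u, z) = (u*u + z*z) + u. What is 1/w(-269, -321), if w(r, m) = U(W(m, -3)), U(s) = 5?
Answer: ⅕ ≈ 0.20000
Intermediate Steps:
W(u, z) = u + u² + z² (W(u, z) = (u² + z²) + u = u + u² + z²)
w(r, m) = 5
1/w(-269, -321) = 1/5 = ⅕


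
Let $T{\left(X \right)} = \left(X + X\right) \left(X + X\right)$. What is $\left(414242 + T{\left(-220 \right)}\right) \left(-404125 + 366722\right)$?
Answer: $-22735114326$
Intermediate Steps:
$T{\left(X \right)} = 4 X^{2}$ ($T{\left(X \right)} = 2 X 2 X = 4 X^{2}$)
$\left(414242 + T{\left(-220 \right)}\right) \left(-404125 + 366722\right) = \left(414242 + 4 \left(-220\right)^{2}\right) \left(-404125 + 366722\right) = \left(414242 + 4 \cdot 48400\right) \left(-37403\right) = \left(414242 + 193600\right) \left(-37403\right) = 607842 \left(-37403\right) = -22735114326$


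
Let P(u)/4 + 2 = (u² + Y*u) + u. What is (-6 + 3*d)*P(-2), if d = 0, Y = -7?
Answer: -336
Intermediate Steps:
P(u) = -8 - 24*u + 4*u² (P(u) = -8 + 4*((u² - 7*u) + u) = -8 + 4*(u² - 6*u) = -8 + (-24*u + 4*u²) = -8 - 24*u + 4*u²)
(-6 + 3*d)*P(-2) = (-6 + 3*0)*(-8 - 24*(-2) + 4*(-2)²) = (-6 + 0)*(-8 + 48 + 4*4) = -6*(-8 + 48 + 16) = -6*56 = -336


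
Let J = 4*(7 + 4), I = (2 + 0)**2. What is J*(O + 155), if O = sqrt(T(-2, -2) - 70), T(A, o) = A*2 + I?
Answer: 6820 + 44*I*sqrt(70) ≈ 6820.0 + 368.13*I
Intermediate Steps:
I = 4 (I = 2**2 = 4)
J = 44 (J = 4*11 = 44)
T(A, o) = 4 + 2*A (T(A, o) = A*2 + 4 = 2*A + 4 = 4 + 2*A)
O = I*sqrt(70) (O = sqrt((4 + 2*(-2)) - 70) = sqrt((4 - 4) - 70) = sqrt(0 - 70) = sqrt(-70) = I*sqrt(70) ≈ 8.3666*I)
J*(O + 155) = 44*(I*sqrt(70) + 155) = 44*(155 + I*sqrt(70)) = 6820 + 44*I*sqrt(70)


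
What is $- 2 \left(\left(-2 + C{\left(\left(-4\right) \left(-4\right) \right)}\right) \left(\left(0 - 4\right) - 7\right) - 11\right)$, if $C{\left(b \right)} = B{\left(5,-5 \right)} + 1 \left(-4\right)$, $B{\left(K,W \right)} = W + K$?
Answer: $-110$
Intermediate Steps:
$B{\left(K,W \right)} = K + W$
$C{\left(b \right)} = -4$ ($C{\left(b \right)} = \left(5 - 5\right) + 1 \left(-4\right) = 0 - 4 = -4$)
$- 2 \left(\left(-2 + C{\left(\left(-4\right) \left(-4\right) \right)}\right) \left(\left(0 - 4\right) - 7\right) - 11\right) = - 2 \left(\left(-2 - 4\right) \left(\left(0 - 4\right) - 7\right) - 11\right) = - 2 \left(- 6 \left(-4 - 7\right) - 11\right) = - 2 \left(\left(-6\right) \left(-11\right) - 11\right) = - 2 \left(66 - 11\right) = \left(-2\right) 55 = -110$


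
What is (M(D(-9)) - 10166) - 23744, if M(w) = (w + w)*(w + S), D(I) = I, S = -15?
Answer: -33478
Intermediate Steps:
M(w) = 2*w*(-15 + w) (M(w) = (w + w)*(w - 15) = (2*w)*(-15 + w) = 2*w*(-15 + w))
(M(D(-9)) - 10166) - 23744 = (2*(-9)*(-15 - 9) - 10166) - 23744 = (2*(-9)*(-24) - 10166) - 23744 = (432 - 10166) - 23744 = -9734 - 23744 = -33478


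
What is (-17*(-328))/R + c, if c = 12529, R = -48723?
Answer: 610444891/48723 ≈ 12529.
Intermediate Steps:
(-17*(-328))/R + c = -17*(-328)/(-48723) + 12529 = 5576*(-1/48723) + 12529 = -5576/48723 + 12529 = 610444891/48723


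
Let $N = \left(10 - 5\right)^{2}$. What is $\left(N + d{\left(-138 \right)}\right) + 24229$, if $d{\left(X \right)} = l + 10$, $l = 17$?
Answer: $24281$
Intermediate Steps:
$d{\left(X \right)} = 27$ ($d{\left(X \right)} = 17 + 10 = 27$)
$N = 25$ ($N = 5^{2} = 25$)
$\left(N + d{\left(-138 \right)}\right) + 24229 = \left(25 + 27\right) + 24229 = 52 + 24229 = 24281$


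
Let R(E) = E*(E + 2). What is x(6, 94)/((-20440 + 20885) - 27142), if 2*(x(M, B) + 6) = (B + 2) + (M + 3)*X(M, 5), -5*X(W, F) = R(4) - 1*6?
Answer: -43/44495 ≈ -0.00096640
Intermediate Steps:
R(E) = E*(2 + E)
X(W, F) = -18/5 (X(W, F) = -(4*(2 + 4) - 1*6)/5 = -(4*6 - 6)/5 = -(24 - 6)/5 = -1/5*18 = -18/5)
x(M, B) = -52/5 + B/2 - 9*M/5 (x(M, B) = -6 + ((B + 2) + (M + 3)*(-18/5))/2 = -6 + ((2 + B) + (3 + M)*(-18/5))/2 = -6 + ((2 + B) + (-54/5 - 18*M/5))/2 = -6 + (-44/5 + B - 18*M/5)/2 = -6 + (-22/5 + B/2 - 9*M/5) = -52/5 + B/2 - 9*M/5)
x(6, 94)/((-20440 + 20885) - 27142) = (-52/5 + (1/2)*94 - 9/5*6)/((-20440 + 20885) - 27142) = (-52/5 + 47 - 54/5)/(445 - 27142) = (129/5)/(-26697) = (129/5)*(-1/26697) = -43/44495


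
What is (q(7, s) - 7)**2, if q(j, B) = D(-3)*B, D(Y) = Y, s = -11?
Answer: 676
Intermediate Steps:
q(j, B) = -3*B
(q(7, s) - 7)**2 = (-3*(-11) - 7)**2 = (33 - 7)**2 = 26**2 = 676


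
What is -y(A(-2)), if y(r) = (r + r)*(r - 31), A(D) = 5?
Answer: 260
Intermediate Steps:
y(r) = 2*r*(-31 + r) (y(r) = (2*r)*(-31 + r) = 2*r*(-31 + r))
-y(A(-2)) = -2*5*(-31 + 5) = -2*5*(-26) = -1*(-260) = 260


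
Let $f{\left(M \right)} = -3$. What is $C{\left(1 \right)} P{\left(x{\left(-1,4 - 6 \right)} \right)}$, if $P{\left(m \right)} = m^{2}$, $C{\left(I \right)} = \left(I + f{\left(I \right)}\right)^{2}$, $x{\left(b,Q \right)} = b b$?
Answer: $4$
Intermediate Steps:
$x{\left(b,Q \right)} = b^{2}$
$C{\left(I \right)} = \left(-3 + I\right)^{2}$ ($C{\left(I \right)} = \left(I - 3\right)^{2} = \left(-3 + I\right)^{2}$)
$C{\left(1 \right)} P{\left(x{\left(-1,4 - 6 \right)} \right)} = \left(-3 + 1\right)^{2} \left(\left(-1\right)^{2}\right)^{2} = \left(-2\right)^{2} \cdot 1^{2} = 4 \cdot 1 = 4$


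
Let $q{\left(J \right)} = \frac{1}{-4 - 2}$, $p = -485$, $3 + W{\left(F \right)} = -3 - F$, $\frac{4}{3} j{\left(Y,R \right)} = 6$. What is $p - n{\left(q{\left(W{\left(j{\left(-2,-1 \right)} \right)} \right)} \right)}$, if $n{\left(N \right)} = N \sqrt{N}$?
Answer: $-485 + \frac{i \sqrt{6}}{36} \approx -485.0 + 0.068041 i$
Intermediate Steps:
$j{\left(Y,R \right)} = \frac{9}{2}$ ($j{\left(Y,R \right)} = \frac{3}{4} \cdot 6 = \frac{9}{2}$)
$W{\left(F \right)} = -6 - F$ ($W{\left(F \right)} = -3 - \left(3 + F\right) = -6 - F$)
$q{\left(J \right)} = - \frac{1}{6}$ ($q{\left(J \right)} = \frac{1}{-6} = - \frac{1}{6}$)
$n{\left(N \right)} = N^{\frac{3}{2}}$
$p - n{\left(q{\left(W{\left(j{\left(-2,-1 \right)} \right)} \right)} \right)} = -485 - \left(- \frac{1}{6}\right)^{\frac{3}{2}} = -485 - - \frac{i \sqrt{6}}{36} = -485 + \frac{i \sqrt{6}}{36}$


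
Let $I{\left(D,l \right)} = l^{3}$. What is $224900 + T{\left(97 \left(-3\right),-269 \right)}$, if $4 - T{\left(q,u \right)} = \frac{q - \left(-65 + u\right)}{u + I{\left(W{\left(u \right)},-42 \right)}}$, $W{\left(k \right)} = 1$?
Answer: $\frac{16723186771}{74357} \approx 2.249 \cdot 10^{5}$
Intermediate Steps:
$T{\left(q,u \right)} = 4 - \frac{65 + q - u}{-74088 + u}$ ($T{\left(q,u \right)} = 4 - \frac{q - \left(-65 + u\right)}{u + \left(-42\right)^{3}} = 4 - \frac{65 + q - u}{u - 74088} = 4 - \frac{65 + q - u}{-74088 + u}$)
$224900 + T{\left(97 \left(-3\right),-269 \right)} = 224900 + \frac{-296417 - 97 \left(-3\right) + 5 \left(-269\right)}{-74088 - 269} = 224900 + \frac{-296417 - -291 - 1345}{-74357} = 224900 - \frac{-296417 + 291 - 1345}{74357} = 224900 - - \frac{297471}{74357} = 224900 + \frac{297471}{74357} = \frac{16723186771}{74357}$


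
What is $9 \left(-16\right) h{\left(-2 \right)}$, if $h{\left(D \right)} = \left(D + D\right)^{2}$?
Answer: $-2304$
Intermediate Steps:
$h{\left(D \right)} = 4 D^{2}$ ($h{\left(D \right)} = \left(2 D\right)^{2} = 4 D^{2}$)
$9 \left(-16\right) h{\left(-2 \right)} = 9 \left(-16\right) 4 \left(-2\right)^{2} = - 144 \cdot 4 \cdot 4 = \left(-144\right) 16 = -2304$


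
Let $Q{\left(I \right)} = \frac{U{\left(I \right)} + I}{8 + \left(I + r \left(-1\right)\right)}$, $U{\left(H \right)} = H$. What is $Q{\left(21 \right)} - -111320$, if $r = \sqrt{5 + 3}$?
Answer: $\frac{13247254}{119} + \frac{12 \sqrt{2}}{119} \approx 1.1132 \cdot 10^{5}$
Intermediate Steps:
$r = 2 \sqrt{2}$ ($r = \sqrt{8} = 2 \sqrt{2} \approx 2.8284$)
$Q{\left(I \right)} = \frac{2 I}{8 + I - 2 \sqrt{2}}$ ($Q{\left(I \right)} = \frac{I + I}{8 + \left(I + 2 \sqrt{2} \left(-1\right)\right)} = \frac{2 I}{8 + \left(I - 2 \sqrt{2}\right)} = \frac{2 I}{8 + I - 2 \sqrt{2}}$)
$Q{\left(21 \right)} - -111320 = 2 \cdot 21 \frac{1}{8 + 21 - 2 \sqrt{2}} - -111320 = 2 \cdot 21 \frac{1}{29 - 2 \sqrt{2}} + 111320 = \frac{42}{29 - 2 \sqrt{2}} + 111320 = 111320 + \frac{42}{29 - 2 \sqrt{2}}$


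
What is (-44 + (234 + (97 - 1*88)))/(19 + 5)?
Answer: 199/24 ≈ 8.2917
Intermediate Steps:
(-44 + (234 + (97 - 1*88)))/(19 + 5) = (-44 + (234 + (97 - 88)))/24 = (-44 + (234 + 9))*(1/24) = (-44 + 243)*(1/24) = 199*(1/24) = 199/24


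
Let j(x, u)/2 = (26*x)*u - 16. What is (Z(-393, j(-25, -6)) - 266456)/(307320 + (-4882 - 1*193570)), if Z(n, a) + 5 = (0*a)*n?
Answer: -266461/108868 ≈ -2.4476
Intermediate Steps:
j(x, u) = -32 + 52*u*x (j(x, u) = 2*((26*x)*u - 16) = 2*(26*u*x - 16) = 2*(-16 + 26*u*x) = -32 + 52*u*x)
Z(n, a) = -5 (Z(n, a) = -5 + (0*a)*n = -5 + 0*n = -5 + 0 = -5)
(Z(-393, j(-25, -6)) - 266456)/(307320 + (-4882 - 1*193570)) = (-5 - 266456)/(307320 + (-4882 - 1*193570)) = -266461/(307320 + (-4882 - 193570)) = -266461/(307320 - 198452) = -266461/108868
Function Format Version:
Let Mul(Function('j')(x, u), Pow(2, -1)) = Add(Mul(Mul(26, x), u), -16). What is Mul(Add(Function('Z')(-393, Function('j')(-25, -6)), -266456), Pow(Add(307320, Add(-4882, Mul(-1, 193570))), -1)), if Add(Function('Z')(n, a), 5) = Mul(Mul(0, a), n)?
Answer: Rational(-266461, 108868) ≈ -2.4476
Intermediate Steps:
Function('j')(x, u) = Add(-32, Mul(52, u, x)) (Function('j')(x, u) = Mul(2, Add(Mul(Mul(26, x), u), -16)) = Mul(2, Add(Mul(26, u, x), -16)) = Mul(2, Add(-16, Mul(26, u, x))) = Add(-32, Mul(52, u, x)))
Function('Z')(n, a) = -5 (Function('Z')(n, a) = Add(-5, Mul(Mul(0, a), n)) = Add(-5, Mul(0, n)) = Add(-5, 0) = -5)
Mul(Add(Function('Z')(-393, Function('j')(-25, -6)), -266456), Pow(Add(307320, Add(-4882, Mul(-1, 193570))), -1)) = Mul(Add(-5, -266456), Pow(Add(307320, Add(-4882, Mul(-1, 193570))), -1)) = Mul(-266461, Pow(Add(307320, Add(-4882, -193570)), -1)) = Mul(-266461, Pow(Add(307320, -198452), -1)) = Mul(-266461, Pow(108868, -1)) = Mul(-266461, Rational(1, 108868)) = Rational(-266461, 108868)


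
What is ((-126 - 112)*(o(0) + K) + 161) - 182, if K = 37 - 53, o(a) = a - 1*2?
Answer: 4263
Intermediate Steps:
o(a) = -2 + a (o(a) = a - 2 = -2 + a)
K = -16
((-126 - 112)*(o(0) + K) + 161) - 182 = ((-126 - 112)*((-2 + 0) - 16) + 161) - 182 = (-238*(-2 - 16) + 161) - 182 = (-238*(-18) + 161) - 182 = (4284 + 161) - 182 = 4445 - 182 = 4263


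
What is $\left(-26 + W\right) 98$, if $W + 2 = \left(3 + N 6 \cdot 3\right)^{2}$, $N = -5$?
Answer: $739018$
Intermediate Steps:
$W = 7567$ ($W = -2 + \left(3 + \left(-5\right) 6 \cdot 3\right)^{2} = -2 + \left(3 - 90\right)^{2} = -2 + \left(-87\right)^{2} = -2 + 7569 = 7567$)
$\left(-26 + W\right) 98 = \left(-26 + 7567\right) 98 = 7541 \cdot 98 = 739018$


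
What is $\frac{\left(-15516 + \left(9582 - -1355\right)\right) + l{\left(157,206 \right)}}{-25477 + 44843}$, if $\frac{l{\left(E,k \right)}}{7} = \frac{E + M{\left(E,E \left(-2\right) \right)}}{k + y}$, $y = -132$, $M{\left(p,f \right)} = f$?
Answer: $- \frac{339945}{1433084} \approx -0.23721$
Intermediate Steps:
$l{\left(E,k \right)} = - \frac{7 E}{-132 + k}$ ($l{\left(E,k \right)} = 7 \frac{E + E \left(-2\right)}{k - 132} = 7 \frac{E - 2 E}{-132 + k} = 7 \frac{\left(-1\right) E}{-132 + k} = 7 \left(- \frac{E}{-132 + k}\right) = - \frac{7 E}{-132 + k}$)
$\frac{\left(-15516 + \left(9582 - -1355\right)\right) + l{\left(157,206 \right)}}{-25477 + 44843} = \frac{\left(-15516 + \left(9582 - -1355\right)\right) - \frac{1099}{-132 + 206}}{-25477 + 44843} = \frac{\left(-15516 + \left(9582 + 1355\right)\right) - \frac{1099}{74}}{19366} = \left(\left(-15516 + 10937\right) - 1099 \cdot \frac{1}{74}\right) \frac{1}{19366} = \left(-4579 - \frac{1099}{74}\right) \frac{1}{19366} = \left(- \frac{339945}{74}\right) \frac{1}{19366} = - \frac{339945}{1433084}$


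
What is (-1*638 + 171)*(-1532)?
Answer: 715444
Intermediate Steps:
(-1*638 + 171)*(-1532) = (-638 + 171)*(-1532) = -467*(-1532) = 715444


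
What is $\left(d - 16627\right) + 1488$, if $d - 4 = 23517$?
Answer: $8382$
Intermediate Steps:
$d = 23521$ ($d = 4 + 23517 = 23521$)
$\left(d - 16627\right) + 1488 = \left(23521 - 16627\right) + 1488 = 6894 + 1488 = 8382$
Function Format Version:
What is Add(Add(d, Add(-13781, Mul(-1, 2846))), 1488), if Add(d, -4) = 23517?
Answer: 8382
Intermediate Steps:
d = 23521 (d = Add(4, 23517) = 23521)
Add(Add(d, Add(-13781, Mul(-1, 2846))), 1488) = Add(Add(23521, Add(-13781, Mul(-1, 2846))), 1488) = Add(Add(23521, Add(-13781, -2846)), 1488) = Add(Add(23521, -16627), 1488) = Add(6894, 1488) = 8382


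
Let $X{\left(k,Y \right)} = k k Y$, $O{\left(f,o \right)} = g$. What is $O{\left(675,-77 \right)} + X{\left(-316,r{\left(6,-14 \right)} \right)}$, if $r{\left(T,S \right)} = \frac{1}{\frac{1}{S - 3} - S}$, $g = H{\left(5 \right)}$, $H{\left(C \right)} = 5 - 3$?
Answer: $\frac{21494}{3} \approx 7164.7$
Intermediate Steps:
$H{\left(C \right)} = 2$ ($H{\left(C \right)} = 5 - 3 = 2$)
$g = 2$
$O{\left(f,o \right)} = 2$
$r{\left(T,S \right)} = \frac{1}{\frac{1}{-3 + S} - S}$
$X{\left(k,Y \right)} = Y k^{2}$ ($X{\left(k,Y \right)} = k Y k = Y k^{2}$)
$O{\left(675,-77 \right)} + X{\left(-316,r{\left(6,-14 \right)} \right)} = 2 + \frac{-3 - 14}{1 - \left(-14\right)^{2} + 3 \left(-14\right)} \left(-316\right)^{2} = 2 + \frac{1}{1 - 196 - 42} \left(-17\right) 99856 = 2 + \frac{1}{-237} \left(-17\right) 99856 = 2 + \left(- \frac{1}{237}\right) \left(-17\right) 99856 = 2 + \frac{17}{237} \cdot 99856 = 2 + \frac{21488}{3} = \frac{21494}{3}$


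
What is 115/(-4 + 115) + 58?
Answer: 6553/111 ≈ 59.036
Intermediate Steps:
115/(-4 + 115) + 58 = 115/111 + 58 = 6553/111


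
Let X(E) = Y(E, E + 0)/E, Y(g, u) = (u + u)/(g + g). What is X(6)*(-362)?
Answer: -181/3 ≈ -60.333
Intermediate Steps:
Y(g, u) = u/g (Y(g, u) = (2*u)/((2*g)) = (2*u)*(1/(2*g)) = u/g)
X(E) = 1/E (X(E) = ((E + 0)/E)/E = (E/E)/E = 1/E)
X(6)*(-362) = -362/6 = (1/6)*(-362) = -181/3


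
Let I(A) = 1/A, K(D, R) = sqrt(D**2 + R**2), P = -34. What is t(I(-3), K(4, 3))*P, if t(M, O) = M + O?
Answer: -476/3 ≈ -158.67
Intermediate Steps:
t(I(-3), K(4, 3))*P = (1/(-3) + sqrt(4**2 + 3**2))*(-34) = (-1/3 + sqrt(16 + 9))*(-34) = (-1/3 + sqrt(25))*(-34) = (-1/3 + 5)*(-34) = (14/3)*(-34) = -476/3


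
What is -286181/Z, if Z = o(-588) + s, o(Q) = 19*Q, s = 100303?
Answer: -40883/12733 ≈ -3.2108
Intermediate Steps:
Z = 89131 (Z = 19*(-588) + 100303 = -11172 + 100303 = 89131)
-286181/Z = -286181/89131 = -286181*1/89131 = -40883/12733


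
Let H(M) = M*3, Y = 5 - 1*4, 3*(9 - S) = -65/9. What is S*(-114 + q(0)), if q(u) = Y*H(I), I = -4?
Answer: -4312/3 ≈ -1437.3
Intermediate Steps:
S = 308/27 (S = 9 - (-65)/(3*9) = 9 - ⅓*(-65/9) = 9 + 65/27 = 308/27 ≈ 11.407)
Y = 1 (Y = 5 - 4 = 1)
H(M) = 3*M
q(u) = -12 (q(u) = 1*(3*(-4)) = 1*(-12) = -12)
S*(-114 + q(0)) = 308*(-114 - 12)/27 = (308/27)*(-126) = -4312/3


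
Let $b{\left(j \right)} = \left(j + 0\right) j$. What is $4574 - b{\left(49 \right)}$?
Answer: $2173$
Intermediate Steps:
$b{\left(j \right)} = j^{2}$ ($b{\left(j \right)} = j j = j^{2}$)
$4574 - b{\left(49 \right)} = 4574 - 49^{2} = 4574 - 2401 = 2173$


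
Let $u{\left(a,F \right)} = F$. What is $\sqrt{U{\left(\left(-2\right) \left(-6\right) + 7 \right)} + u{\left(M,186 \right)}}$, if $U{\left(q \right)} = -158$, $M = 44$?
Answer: $2 \sqrt{7} \approx 5.2915$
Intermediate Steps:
$\sqrt{U{\left(\left(-2\right) \left(-6\right) + 7 \right)} + u{\left(M,186 \right)}} = \sqrt{-158 + 186} = \sqrt{28} = 2 \sqrt{7}$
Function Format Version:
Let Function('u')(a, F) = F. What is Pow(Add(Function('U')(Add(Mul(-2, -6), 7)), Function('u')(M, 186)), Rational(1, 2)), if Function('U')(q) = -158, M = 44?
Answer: Mul(2, Pow(7, Rational(1, 2))) ≈ 5.2915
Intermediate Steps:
Pow(Add(Function('U')(Add(Mul(-2, -6), 7)), Function('u')(M, 186)), Rational(1, 2)) = Pow(Add(-158, 186), Rational(1, 2)) = Pow(28, Rational(1, 2)) = Mul(2, Pow(7, Rational(1, 2)))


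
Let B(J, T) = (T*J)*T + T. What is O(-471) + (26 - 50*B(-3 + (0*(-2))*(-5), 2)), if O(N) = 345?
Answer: 871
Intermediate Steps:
B(J, T) = T + J*T² (B(J, T) = (J*T)*T + T = J*T² + T = T + J*T²)
O(-471) + (26 - 50*B(-3 + (0*(-2))*(-5), 2)) = 345 + (26 - 100*(1 + (-3 + (0*(-2))*(-5))*2)) = 345 + (26 - 100*(1 + (-3 + 0*(-5))*2)) = 345 + (26 - 100*(1 + (-3 + 0)*2)) = 345 + (26 - 100*(1 - 3*2)) = 345 + (26 - 100*(1 - 6)) = 345 + (26 - 100*(-5)) = 345 + (26 - 50*(-10)) = 345 + (26 + 500) = 345 + 526 = 871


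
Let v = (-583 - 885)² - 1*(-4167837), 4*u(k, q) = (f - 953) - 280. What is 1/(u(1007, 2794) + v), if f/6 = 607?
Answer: 4/25293853 ≈ 1.5814e-7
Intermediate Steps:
f = 3642 (f = 6*607 = 3642)
u(k, q) = 2409/4 (u(k, q) = ((3642 - 953) - 280)/4 = (2689 - 280)/4 = (¼)*2409 = 2409/4)
v = 6322861 (v = (-1468)² + 4167837 = 2155024 + 4167837 = 6322861)
1/(u(1007, 2794) + v) = 1/(2409/4 + 6322861) = 1/(25293853/4) = 4/25293853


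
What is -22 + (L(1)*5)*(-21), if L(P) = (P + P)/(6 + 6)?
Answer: -79/2 ≈ -39.500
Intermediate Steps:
L(P) = P/6 (L(P) = (2*P)/12 = (2*P)*(1/12) = P/6)
-22 + (L(1)*5)*(-21) = -22 + (((1/6)*1)*5)*(-21) = -22 + ((1/6)*5)*(-21) = -22 + (5/6)*(-21) = -22 - 35/2 = -79/2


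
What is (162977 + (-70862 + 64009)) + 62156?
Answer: 218280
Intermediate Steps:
(162977 + (-70862 + 64009)) + 62156 = (162977 - 6853) + 62156 = 156124 + 62156 = 218280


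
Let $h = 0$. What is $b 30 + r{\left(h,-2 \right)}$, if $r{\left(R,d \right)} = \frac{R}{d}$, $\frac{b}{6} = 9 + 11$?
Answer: $3600$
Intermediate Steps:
$b = 120$ ($b = 6 \left(9 + 11\right) = 6 \cdot 20 = 120$)
$b 30 + r{\left(h,-2 \right)} = 120 \cdot 30 + \frac{0}{-2} = 3600 + 0 \left(- \frac{1}{2}\right) = 3600 + 0 = 3600$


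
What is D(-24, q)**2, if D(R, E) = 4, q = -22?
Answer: 16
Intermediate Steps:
D(-24, q)**2 = 4**2 = 16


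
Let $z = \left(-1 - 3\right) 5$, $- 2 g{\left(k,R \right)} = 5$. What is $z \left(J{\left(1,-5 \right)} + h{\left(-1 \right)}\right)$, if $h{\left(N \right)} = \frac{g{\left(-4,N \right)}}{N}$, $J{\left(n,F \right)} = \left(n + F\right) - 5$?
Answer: $130$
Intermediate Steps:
$g{\left(k,R \right)} = - \frac{5}{2}$ ($g{\left(k,R \right)} = \left(- \frac{1}{2}\right) 5 = - \frac{5}{2}$)
$J{\left(n,F \right)} = -5 + F + n$ ($J{\left(n,F \right)} = \left(F + n\right) - 5 = -5 + F + n$)
$z = -20$ ($z = \left(-4\right) 5 = -20$)
$h{\left(N \right)} = - \frac{5}{2 N}$
$z \left(J{\left(1,-5 \right)} + h{\left(-1 \right)}\right) = - 20 \left(\left(-5 - 5 + 1\right) - \frac{5}{2 \left(-1\right)}\right) = - 20 \left(-9 - - \frac{5}{2}\right) = - 20 \left(-9 + \frac{5}{2}\right) = \left(-20\right) \left(- \frac{13}{2}\right) = 130$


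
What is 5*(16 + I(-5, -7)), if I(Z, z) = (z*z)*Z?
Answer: -1145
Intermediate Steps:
I(Z, z) = Z*z² (I(Z, z) = z²*Z = Z*z²)
5*(16 + I(-5, -7)) = 5*(16 - 5*(-7)²) = 5*(16 - 5*49) = 5*(16 - 245) = 5*(-229) = -1145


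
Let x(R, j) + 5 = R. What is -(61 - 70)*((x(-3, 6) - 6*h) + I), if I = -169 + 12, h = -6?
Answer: -1161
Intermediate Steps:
I = -157
x(R, j) = -5 + R
-(61 - 70)*((x(-3, 6) - 6*h) + I) = -(61 - 70)*(((-5 - 3) - 6*(-6)) - 157) = -(-9)*((-8 + 36) - 157) = -(-9)*(28 - 157) = -(-9)*(-129) = -1*1161 = -1161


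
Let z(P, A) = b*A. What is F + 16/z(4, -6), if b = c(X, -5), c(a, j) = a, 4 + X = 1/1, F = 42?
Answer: 386/9 ≈ 42.889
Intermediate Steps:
X = -3 (X = -4 + 1/1 = -4 + 1 = -3)
b = -3
z(P, A) = -3*A
F + 16/z(4, -6) = 42 + 16/((-3*(-6))) = 42 + 16/18 = 42 + 16*(1/18) = 42 + 8/9 = 386/9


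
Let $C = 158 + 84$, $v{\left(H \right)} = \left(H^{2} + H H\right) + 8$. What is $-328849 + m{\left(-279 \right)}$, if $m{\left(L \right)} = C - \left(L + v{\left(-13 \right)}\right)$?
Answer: $-328674$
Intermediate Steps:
$v{\left(H \right)} = 8 + 2 H^{2}$ ($v{\left(H \right)} = \left(H^{2} + H^{2}\right) + 8 = 2 H^{2} + 8 = 8 + 2 H^{2}$)
$C = 242$
$m{\left(L \right)} = -104 - L$ ($m{\left(L \right)} = 242 - \left(L + \left(8 + 2 \left(-13\right)^{2}\right)\right) = 242 - \left(L + \left(8 + 2 \cdot 169\right)\right) = 242 - \left(L + \left(8 + 338\right)\right) = 242 - \left(L + 346\right) = 242 - \left(346 + L\right) = -104 - L$)
$-328849 + m{\left(-279 \right)} = -328849 - -175 = -328849 + \left(-104 + 279\right) = -328849 + 175 = -328674$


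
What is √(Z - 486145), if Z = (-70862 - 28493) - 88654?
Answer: 3*I*√74906 ≈ 821.07*I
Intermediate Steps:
Z = -188009 (Z = -99355 - 88654 = -188009)
√(Z - 486145) = √(-188009 - 486145) = √(-674154) = 3*I*√74906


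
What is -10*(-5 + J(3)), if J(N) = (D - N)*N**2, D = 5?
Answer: -130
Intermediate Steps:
J(N) = N**2*(5 - N) (J(N) = (5 - N)*N**2 = N**2*(5 - N))
-10*(-5 + J(3)) = -10*(-5 + 3**2*(5 - 1*3)) = -10*(-5 + 9*(5 - 3)) = -10*(-5 + 9*2) = -10*(-5 + 18) = -10*13 = -130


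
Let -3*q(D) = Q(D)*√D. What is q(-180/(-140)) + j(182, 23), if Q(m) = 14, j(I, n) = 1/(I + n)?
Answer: 1/205 - 2*√7 ≈ -5.2866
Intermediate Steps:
q(D) = -14*√D/3
q(-180/(-140)) + j(182, 23) = -14*6*√5*√(-1/(-140))/3 + 1/(182 + 23) = -14*3*√7/7/3 + 1/205 = -2*√7 + 1/205 = 1/205 - 2*√7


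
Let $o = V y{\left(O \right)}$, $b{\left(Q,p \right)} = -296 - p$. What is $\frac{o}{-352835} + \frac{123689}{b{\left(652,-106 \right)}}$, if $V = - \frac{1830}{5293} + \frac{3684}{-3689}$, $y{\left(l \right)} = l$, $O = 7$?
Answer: $- \frac{24346987037239777}{37399669547030} \approx -651.0$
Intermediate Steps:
$V = - \frac{26250282}{19525877}$ ($V = \left(-1830\right) \frac{1}{5293} + 3684 \left(- \frac{1}{3689}\right) = - \frac{1830}{5293} - \frac{3684}{3689} = - \frac{26250282}{19525877} \approx -1.3444$)
$o = - \frac{26250282}{2789411}$ ($o = \left(- \frac{26250282}{19525877}\right) 7 = - \frac{26250282}{2789411} \approx -9.4107$)
$\frac{o}{-352835} + \frac{123689}{b{\left(652,-106 \right)}} = - \frac{26250282}{2789411 \left(-352835\right)} + \frac{123689}{-296 - -106} = \left(- \frac{26250282}{2789411}\right) \left(- \frac{1}{352835}\right) + \frac{123689}{-296 + 106} = \frac{26250282}{984201830185} + \frac{123689}{-190} = \frac{26250282}{984201830185} + 123689 \left(- \frac{1}{190}\right) = \frac{26250282}{984201830185} - \frac{123689}{190} = - \frac{24346987037239777}{37399669547030}$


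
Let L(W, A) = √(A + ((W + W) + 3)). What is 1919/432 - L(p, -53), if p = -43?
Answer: 1919/432 - 2*I*√34 ≈ 4.4421 - 11.662*I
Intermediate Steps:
L(W, A) = √(3 + A + 2*W) (L(W, A) = √(A + (2*W + 3)) = √(A + (3 + 2*W)) = √(3 + A + 2*W))
1919/432 - L(p, -53) = 1919/432 - √(3 - 53 + 2*(-43)) = 1919*(1/432) - √(3 - 53 - 86) = 1919/432 - √(-136) = 1919/432 - 2*I*√34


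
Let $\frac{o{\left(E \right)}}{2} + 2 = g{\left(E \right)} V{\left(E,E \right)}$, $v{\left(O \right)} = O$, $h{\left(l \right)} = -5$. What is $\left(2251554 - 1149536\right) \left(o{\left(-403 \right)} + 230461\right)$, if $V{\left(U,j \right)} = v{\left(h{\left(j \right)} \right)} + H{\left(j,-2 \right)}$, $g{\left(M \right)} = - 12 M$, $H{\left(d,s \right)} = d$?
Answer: $-4094789220942$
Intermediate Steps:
$V{\left(U,j \right)} = -5 + j$
$o{\left(E \right)} = -4 - 24 E \left(-5 + E\right)$ ($o{\left(E \right)} = -4 + 2 - 12 E \left(-5 + E\right) = -4 + 2 \left(- 12 E \left(-5 + E\right)\right) = -4 - 24 E \left(-5 + E\right)$)
$\left(2251554 - 1149536\right) \left(o{\left(-403 \right)} + 230461\right) = \left(2251554 - 1149536\right) \left(\left(-4 - 24 \left(-403\right)^{2} + 120 \left(-403\right)\right) + 230461\right) = 1102018 \left(\left(-4 - 3897816 - 48360\right) + 230461\right) = 1102018 \left(-3946180 + 230461\right) = 1102018 \left(-3715719\right) = -4094789220942$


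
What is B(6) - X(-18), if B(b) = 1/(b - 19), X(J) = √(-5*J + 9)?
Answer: -1/13 - 3*√11 ≈ -10.027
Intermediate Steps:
X(J) = √(9 - 5*J)
B(b) = 1/(-19 + b)
B(6) - X(-18) = 1/(-19 + 6) - √(9 - 5*(-18)) = 1/(-13) - √(9 + 90) = -1/13 - √99 = -1/13 - 3*√11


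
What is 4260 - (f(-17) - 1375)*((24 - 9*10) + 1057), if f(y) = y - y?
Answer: 1366885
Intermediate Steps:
f(y) = 0
4260 - (f(-17) - 1375)*((24 - 9*10) + 1057) = 4260 - (0 - 1375)*((24 - 9*10) + 1057) = 4260 - (-1375)*((24 - 90) + 1057) = 4260 - (-1375)*(-66 + 1057) = 4260 - (-1375)*991 = 4260 - 1*(-1362625) = 4260 + 1362625 = 1366885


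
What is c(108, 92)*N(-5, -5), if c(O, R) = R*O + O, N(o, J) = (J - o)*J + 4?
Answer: 40176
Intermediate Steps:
N(o, J) = 4 + J*(J - o) (N(o, J) = J*(J - o) + 4 = 4 + J*(J - o))
c(O, R) = O + O*R (c(O, R) = O*R + O = O + O*R)
c(108, 92)*N(-5, -5) = (108*(1 + 92))*(4 + (-5)**2 - 1*(-5)*(-5)) = (108*93)*(4 + 25 - 25) = 10044*4 = 40176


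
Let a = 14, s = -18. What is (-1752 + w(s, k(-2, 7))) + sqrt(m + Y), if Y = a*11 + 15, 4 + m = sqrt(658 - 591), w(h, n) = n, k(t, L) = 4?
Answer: -1748 + sqrt(165 + sqrt(67)) ≈ -1734.8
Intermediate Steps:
m = -4 + sqrt(67) (m = -4 + sqrt(658 - 591) = -4 + sqrt(67) ≈ 4.1854)
Y = 169 (Y = 14*11 + 15 = 154 + 15 = 169)
(-1752 + w(s, k(-2, 7))) + sqrt(m + Y) = (-1752 + 4) + sqrt((-4 + sqrt(67)) + 169) = -1748 + sqrt(165 + sqrt(67))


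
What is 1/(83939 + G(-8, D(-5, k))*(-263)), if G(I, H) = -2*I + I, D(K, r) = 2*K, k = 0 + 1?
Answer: 1/81835 ≈ 1.2220e-5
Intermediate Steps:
k = 1
G(I, H) = -I
1/(83939 + G(-8, D(-5, k))*(-263)) = 1/(83939 - 1*(-8)*(-263)) = 1/(83939 + 8*(-263)) = 1/(83939 - 2104) = 1/81835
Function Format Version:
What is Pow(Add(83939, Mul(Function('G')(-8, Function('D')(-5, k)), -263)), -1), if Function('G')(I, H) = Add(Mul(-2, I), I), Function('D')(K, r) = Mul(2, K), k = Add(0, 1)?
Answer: Rational(1, 81835) ≈ 1.2220e-5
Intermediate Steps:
k = 1
Function('G')(I, H) = Mul(-1, I)
Pow(Add(83939, Mul(Function('G')(-8, Function('D')(-5, k)), -263)), -1) = Pow(Add(83939, Mul(Mul(-1, -8), -263)), -1) = Pow(Add(83939, Mul(8, -263)), -1) = Pow(Add(83939, -2104), -1) = Pow(81835, -1) = Rational(1, 81835)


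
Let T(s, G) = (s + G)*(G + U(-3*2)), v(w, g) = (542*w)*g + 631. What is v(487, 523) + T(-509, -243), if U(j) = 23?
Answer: 138214013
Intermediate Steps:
v(w, g) = 631 + 542*g*w (v(w, g) = 542*g*w + 631 = 631 + 542*g*w)
T(s, G) = (23 + G)*(G + s) (T(s, G) = (s + G)*(G + 23) = (G + s)*(23 + G) = (23 + G)*(G + s))
v(487, 523) + T(-509, -243) = (631 + 542*523*487) + ((-243)**2 + 23*(-243) + 23*(-509) - 243*(-509)) = (631 + 138047942) + (59049 - 5589 - 11707 + 123687) = 138048573 + 165440 = 138214013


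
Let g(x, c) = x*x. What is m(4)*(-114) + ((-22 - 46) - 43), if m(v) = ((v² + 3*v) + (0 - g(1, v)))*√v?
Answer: -6267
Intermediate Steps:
g(x, c) = x²
m(v) = √v*(-1 + v² + 3*v) (m(v) = ((v² + 3*v) + (0 - 1*1²))*√v = ((v² + 3*v) + (0 - 1*1))*√v = ((v² + 3*v) + (0 - 1))*√v = ((v² + 3*v) - 1)*√v = (-1 + v² + 3*v)*√v = √v*(-1 + v² + 3*v))
m(4)*(-114) + ((-22 - 46) - 43) = (√4*(-1 + 4² + 3*4))*(-114) + ((-22 - 46) - 43) = (2*(-1 + 16 + 12))*(-114) + (-68 - 43) = (2*27)*(-114) - 111 = 54*(-114) - 111 = -6156 - 111 = -6267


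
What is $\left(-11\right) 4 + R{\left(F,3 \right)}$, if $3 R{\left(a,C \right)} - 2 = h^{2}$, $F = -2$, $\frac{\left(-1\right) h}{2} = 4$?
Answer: $-22$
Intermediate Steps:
$h = -8$ ($h = \left(-2\right) 4 = -8$)
$R{\left(a,C \right)} = 22$ ($R{\left(a,C \right)} = \frac{2}{3} + \frac{\left(-8\right)^{2}}{3} = \frac{2}{3} + \frac{1}{3} \cdot 64 = \frac{2}{3} + \frac{64}{3} = 22$)
$\left(-11\right) 4 + R{\left(F,3 \right)} = \left(-11\right) 4 + 22 = -44 + 22 = -22$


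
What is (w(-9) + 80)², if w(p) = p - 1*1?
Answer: 4900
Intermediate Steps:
w(p) = -1 + p (w(p) = p - 1 = -1 + p)
(w(-9) + 80)² = ((-1 - 9) + 80)² = (-10 + 80)² = 70² = 4900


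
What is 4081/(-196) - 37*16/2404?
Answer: -354527/16828 ≈ -21.068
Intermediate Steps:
4081/(-196) - 37*16/2404 = 4081*(-1/196) - 592*1/2404 = -583/28 - 148/601 = -354527/16828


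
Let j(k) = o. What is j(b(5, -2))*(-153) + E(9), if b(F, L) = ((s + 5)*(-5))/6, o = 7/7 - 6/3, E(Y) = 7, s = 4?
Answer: 160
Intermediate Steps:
o = -1 (o = 7*(⅐) - 6*⅓ = 1 - 2 = -1)
b(F, L) = -15/2 (b(F, L) = ((4 + 5)*(-5))/6 = (9*(-5))*(⅙) = -45*⅙ = -15/2)
j(k) = -1
j(b(5, -2))*(-153) + E(9) = -1*(-153) + 7 = 153 + 7 = 160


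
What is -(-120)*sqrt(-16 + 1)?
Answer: 120*I*sqrt(15) ≈ 464.76*I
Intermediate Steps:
-(-120)*sqrt(-16 + 1) = -(-120)*sqrt(-15) = -(-120)*I*sqrt(15) = 120*I*sqrt(15)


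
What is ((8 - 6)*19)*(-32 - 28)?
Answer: -2280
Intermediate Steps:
((8 - 6)*19)*(-32 - 28) = (2*19)*(-60) = 38*(-60) = -2280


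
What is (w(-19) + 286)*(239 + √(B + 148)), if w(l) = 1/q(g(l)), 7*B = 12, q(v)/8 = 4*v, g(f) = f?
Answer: 41558993/608 + 24841*√1834/304 ≈ 71853.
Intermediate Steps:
q(v) = 32*v (q(v) = 8*(4*v) = 32*v)
B = 12/7 (B = (⅐)*12 = 12/7 ≈ 1.7143)
w(l) = 1/(32*l)
(w(-19) + 286)*(239 + √(B + 148)) = ((1/32)/(-19) + 286)*(239 + √(12/7 + 148)) = ((1/32)*(-1/19) + 286)*(239 + √(1048/7)) = (-1/608 + 286)*(239 + 2*√1834/7) = 173887*(239 + 2*√1834/7)/608 = 41558993/608 + 24841*√1834/304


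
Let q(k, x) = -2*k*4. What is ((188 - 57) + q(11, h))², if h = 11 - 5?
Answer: 1849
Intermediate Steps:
h = 6
q(k, x) = -8*k
((188 - 57) + q(11, h))² = ((188 - 57) - 8*11)² = (131 - 88)² = 43² = 1849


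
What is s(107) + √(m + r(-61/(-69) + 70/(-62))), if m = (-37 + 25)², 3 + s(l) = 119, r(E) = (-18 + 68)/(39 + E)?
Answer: 116 + √998421249846/82897 ≈ 128.05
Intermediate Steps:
r(E) = 50/(39 + E)
s(l) = 116 (s(l) = -3 + 119 = 116)
m = 144 (m = (-12)² = 144)
s(107) + √(m + r(-61/(-69) + 70/(-62))) = 116 + √(144 + 50/(39 + (-61/(-69) + 70/(-62)))) = 116 + √(144 + 50/(39 + (-61*(-1/69) + 70*(-1/62)))) = 116 + √(144 + 50/(39 + (61/69 - 35/31))) = 116 + √(144 + 50/(39 - 524/2139)) = 116 + √(144 + 50/(82897/2139)) = 116 + √(144 + 50*(2139/82897)) = 116 + √(144 + 106950/82897) = 116 + √(12044118/82897) = 116 + √998421249846/82897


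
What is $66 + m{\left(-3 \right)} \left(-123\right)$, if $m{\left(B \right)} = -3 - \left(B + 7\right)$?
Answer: $927$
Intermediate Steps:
$m{\left(B \right)} = -10 - B$ ($m{\left(B \right)} = -3 - \left(7 + B\right) = -10 - B$)
$66 + m{\left(-3 \right)} \left(-123\right) = 66 + \left(-10 - -3\right) \left(-123\right) = 66 + \left(-10 + 3\right) \left(-123\right) = 66 - -861 = 66 + 861 = 927$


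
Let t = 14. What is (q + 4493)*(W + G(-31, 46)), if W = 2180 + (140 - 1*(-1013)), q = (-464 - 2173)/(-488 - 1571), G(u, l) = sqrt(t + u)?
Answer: 30842662092/2059 + 9253724*I*sqrt(17)/2059 ≈ 1.4979e+7 + 18530.0*I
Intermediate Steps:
G(u, l) = sqrt(14 + u)
q = 2637/2059 (q = -2637/(-2059) = -2637*(-1/2059) = 2637/2059 ≈ 1.2807)
W = 3333 (W = 2180 + (140 + 1013) = 2180 + 1153 = 3333)
(q + 4493)*(W + G(-31, 46)) = (2637/2059 + 4493)*(3333 + sqrt(14 - 31)) = 9253724*(3333 + sqrt(-17))/2059 = 9253724*(3333 + I*sqrt(17))/2059 = 30842662092/2059 + 9253724*I*sqrt(17)/2059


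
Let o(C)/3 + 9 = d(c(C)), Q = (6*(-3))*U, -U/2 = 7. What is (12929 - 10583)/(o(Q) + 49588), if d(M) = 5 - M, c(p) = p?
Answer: 1173/24410 ≈ 0.048054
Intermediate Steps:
U = -14 (U = -2*7 = -14)
Q = 252 (Q = (6*(-3))*(-14) = -18*(-14) = 252)
o(C) = -12 - 3*C (o(C) = -27 + 3*(5 - C) = -27 + (15 - 3*C) = -12 - 3*C)
(12929 - 10583)/(o(Q) + 49588) = (12929 - 10583)/((-12 - 3*252) + 49588) = 2346/((-12 - 756) + 49588) = 2346/(-768 + 49588) = 2346/48820 = 2346*(1/48820) = 1173/24410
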